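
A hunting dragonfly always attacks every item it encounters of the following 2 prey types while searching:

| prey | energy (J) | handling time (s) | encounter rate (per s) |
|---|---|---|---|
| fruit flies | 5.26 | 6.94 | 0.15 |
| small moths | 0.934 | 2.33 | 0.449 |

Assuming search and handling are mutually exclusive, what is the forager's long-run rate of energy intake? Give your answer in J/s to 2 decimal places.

Energy encountered per unit search time: 0.15×5.26 + 0.449×0.934 = 1.208 J/s.
Handling time per unit search time: 0.15×6.94 + 0.449×2.33 = 2.087.
Rate = 1.208/(1 + 2.087) = 0.3914 J/s.

0.39 J/s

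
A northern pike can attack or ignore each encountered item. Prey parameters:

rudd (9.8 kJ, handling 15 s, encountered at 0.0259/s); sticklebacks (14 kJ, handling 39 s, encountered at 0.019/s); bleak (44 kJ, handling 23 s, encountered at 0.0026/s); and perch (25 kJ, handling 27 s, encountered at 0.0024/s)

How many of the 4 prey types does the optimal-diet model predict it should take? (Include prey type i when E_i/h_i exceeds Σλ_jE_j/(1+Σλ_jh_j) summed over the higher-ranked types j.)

E/h in descending order: bleak 1.91, perch 0.926, rudd 0.653, sticklebacks 0.359 kJ/s. The optimal diet is the largest prefix of this list for which every included type satisfies E_i/h_i > R on the types above it.
Rate on top 1: 0.1079. perch: 0.926 > 0.1079 → include.
Rate on top 2: 0.1551. rudd: 0.653 > 0.1551 → include.
Rate on top 3: 0.283. sticklebacks: 0.359 > 0.283 → include.
Optimal diet: bleak, perch, rudd, sticklebacks — 4 of 4 types.

4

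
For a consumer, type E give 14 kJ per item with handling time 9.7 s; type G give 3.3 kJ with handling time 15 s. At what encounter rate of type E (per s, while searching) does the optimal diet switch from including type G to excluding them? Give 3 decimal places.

At the threshold, the rate on type E alone equals the profitability of type G: λ·14/(1 + λ·9.7) = 3.3/15 = 0.22.
Rearranging, λ(14 − 0.22×9.7) = 0.22, so λ = 0.22/11.87 = 0.01854 per s.

0.019 per s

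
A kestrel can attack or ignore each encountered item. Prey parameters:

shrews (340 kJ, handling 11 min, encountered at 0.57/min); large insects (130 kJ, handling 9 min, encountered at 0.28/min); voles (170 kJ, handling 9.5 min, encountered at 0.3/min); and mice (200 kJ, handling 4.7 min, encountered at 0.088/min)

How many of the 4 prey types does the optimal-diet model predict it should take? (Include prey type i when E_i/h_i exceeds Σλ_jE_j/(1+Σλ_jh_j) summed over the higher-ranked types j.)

Profitabilities (E/h, kJ/min): mice 42.6, shrews 30.9, voles 17.9, large insects 14.4. Add prey in this order while the next type's profitability exceeds the intake rate on those already taken.
Rate on top 1: 12.45. shrews: 30.9 > 12.45 → include.
Rate on top 2: 27.51. voles: 17.9 < 27.51 → exclude; stop.
Optimal diet: mice, shrews — 2 of 4 types.

2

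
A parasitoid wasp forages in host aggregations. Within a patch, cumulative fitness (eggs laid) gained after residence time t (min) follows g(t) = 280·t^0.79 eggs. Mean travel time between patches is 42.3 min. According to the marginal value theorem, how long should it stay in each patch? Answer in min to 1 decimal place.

By the marginal value theorem, leave when the instantaneous gain rate g'(t) equals the habitat-wide average g(t)/(T + t).
g'(t) = 0.79·280·t^-0.21. Setting 0.79·280·t^-0.21 = 280·t^0.79/(42.3+t) gives 0.79(42.3+t) = t, so 0.21·t = 0.79×42.3.
t* = 0.79×42.3/0.21 = 159.1 min.

159.1 min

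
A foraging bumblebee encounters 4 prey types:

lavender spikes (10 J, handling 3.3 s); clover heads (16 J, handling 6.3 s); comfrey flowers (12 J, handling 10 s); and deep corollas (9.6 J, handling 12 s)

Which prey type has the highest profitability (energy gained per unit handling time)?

lavender spikes

In descending order of E/h:
lavender spikes: 10/3.3 = 3.03 J/s
clover heads: 16/6.3 = 2.54 J/s
comfrey flowers: 12/10 = 1.2 J/s
deep corollas: 9.6/12 = 0.8 J/s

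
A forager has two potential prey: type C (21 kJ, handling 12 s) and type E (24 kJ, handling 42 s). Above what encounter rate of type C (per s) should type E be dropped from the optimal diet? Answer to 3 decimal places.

0.040 per s

Drop type E once their profitability E₂/h₂ falls below the rate achievable on type C alone: E₂/h₂ = λE₁/(1 + λh₁).
Solve for λ: λE₁h₂ = E₂(1 + λh₁) → λ(E₁h₂ − E₂h₁) = E₂ → λ = E₂/(E₁h₂ − E₂h₁).
λ = 24/(21×42 − 24×12) = 24/594 = 0.0404 per s.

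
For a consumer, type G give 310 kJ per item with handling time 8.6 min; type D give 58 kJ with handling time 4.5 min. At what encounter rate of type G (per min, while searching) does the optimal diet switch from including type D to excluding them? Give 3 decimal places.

0.065 per min

The zero-one rule: include type D iff E₂/h₂ > λE₁/(1+λh₁). Equality gives the switch point.
λE₁h₂ = E₂ + λE₂h₁ ⇒ λ = E₂/(E₁h₂ − E₂h₁) = 58/(1395 − 498.8) = 0.06472 per min.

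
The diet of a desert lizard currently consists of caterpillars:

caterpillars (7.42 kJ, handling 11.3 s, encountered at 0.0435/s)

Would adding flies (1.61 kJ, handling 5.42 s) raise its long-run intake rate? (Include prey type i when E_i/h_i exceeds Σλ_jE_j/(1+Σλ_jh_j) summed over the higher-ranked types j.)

Yes

On caterpillars alone, R = ΣλE/(1+Σλh) = 0.3228/1.492 = 0.2164 kJ/s.
Profitability of flies: 1.61/5.42 = 0.297 kJ/s.
0.297 > 0.2164, so adding flies raises the average — include it.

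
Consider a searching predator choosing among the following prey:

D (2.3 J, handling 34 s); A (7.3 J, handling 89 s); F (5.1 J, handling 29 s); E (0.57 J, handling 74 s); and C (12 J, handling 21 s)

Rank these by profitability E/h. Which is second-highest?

In descending order of E/h:
C: 12/21 = 0.571 J/s
F: 5.1/29 = 0.176 J/s
A: 7.3/89 = 0.082 J/s
D: 2.3/34 = 0.0676 J/s
E: 0.57/74 = 0.0077 J/s

F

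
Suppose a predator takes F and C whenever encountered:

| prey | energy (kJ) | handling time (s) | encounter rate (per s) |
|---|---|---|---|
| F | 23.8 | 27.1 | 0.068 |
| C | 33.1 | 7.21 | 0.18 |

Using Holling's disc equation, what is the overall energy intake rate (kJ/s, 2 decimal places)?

1.83 kJ/s

Energy encountered per unit search time: 0.068×23.8 + 0.18×33.1 = 7.576 kJ/s.
Handling time per unit search time: 0.068×27.1 + 0.18×7.21 = 3.141.
Rate = 7.576/(1 + 3.141) = 1.83 kJ/s.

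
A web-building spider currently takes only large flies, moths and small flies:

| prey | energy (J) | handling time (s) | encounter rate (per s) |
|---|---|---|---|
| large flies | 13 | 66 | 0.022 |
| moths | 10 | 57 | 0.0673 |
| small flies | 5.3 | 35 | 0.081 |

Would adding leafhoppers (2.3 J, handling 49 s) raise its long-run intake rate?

Intake rate on the current diet: R = (0.022×13 + 0.0673×10 + 0.081×5.3) / (1 + 0.022×66 + 0.0673×57 + 0.081×35) = 1.388/9.123 = 0.1522 J/s.
Profitability of leafhoppers: 2.3/49 = 0.04694 J/s.
Since 0.04694 < R, time spent handling leafhoppers is better spent searching.

No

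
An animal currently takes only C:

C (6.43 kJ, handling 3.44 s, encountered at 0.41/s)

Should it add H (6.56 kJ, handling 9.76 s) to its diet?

No

On C alone, R = ΣλE/(1+Σλh) = 2.636/2.41 = 1.094 kJ/s.
Profitability of H: 6.56/9.76 = 0.6721 kJ/s.
Since 0.6721 < R, time spent handling H is better spent searching.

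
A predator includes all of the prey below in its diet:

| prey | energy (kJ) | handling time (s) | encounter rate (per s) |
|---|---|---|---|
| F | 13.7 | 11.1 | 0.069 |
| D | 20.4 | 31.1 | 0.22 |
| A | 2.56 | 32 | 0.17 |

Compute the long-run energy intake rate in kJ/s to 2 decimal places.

Energy encountered per unit search time: 0.069×13.7 + 0.22×20.4 + 0.17×2.56 = 5.868 kJ/s.
Handling time per unit search time: 0.069×11.1 + 0.22×31.1 + 0.17×32 = 13.05.
Rate = 5.868/(1 + 13.05) = 0.4177 kJ/s.

0.42 kJ/s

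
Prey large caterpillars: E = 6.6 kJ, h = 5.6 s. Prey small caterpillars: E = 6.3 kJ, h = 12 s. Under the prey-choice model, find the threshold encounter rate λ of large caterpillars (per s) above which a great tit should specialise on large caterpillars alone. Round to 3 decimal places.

The zero-one rule: include small caterpillars iff E₂/h₂ > λE₁/(1+λh₁). Equality gives the switch point.
λE₁h₂ = E₂ + λE₂h₁ ⇒ λ = E₂/(E₁h₂ − E₂h₁) = 6.3/(79.2 − 35.28) = 0.1434 per s.

0.143 per s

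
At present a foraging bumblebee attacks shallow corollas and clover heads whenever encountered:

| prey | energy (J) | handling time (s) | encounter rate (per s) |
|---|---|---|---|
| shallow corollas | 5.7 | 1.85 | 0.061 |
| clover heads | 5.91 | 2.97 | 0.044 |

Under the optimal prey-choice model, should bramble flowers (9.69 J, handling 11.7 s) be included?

On shallow corollas and clover heads alone, R = ΣλE/(1+Σλh) = 0.6077/1.244 = 0.4887 J/s.
bramble flowers: E/h = 9.69/11.7 = 0.8282 J/s.
0.8282 > 0.4887, so adding bramble flowers raises the average — include it.

Yes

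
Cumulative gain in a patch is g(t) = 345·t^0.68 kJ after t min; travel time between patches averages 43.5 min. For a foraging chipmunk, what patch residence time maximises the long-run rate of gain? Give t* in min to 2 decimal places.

Optimal t* satisfies g'(t*) = g(t*)/(T + t*).
g'(t) = 0.68·345·t^-0.32. Setting 0.68·345·t^-0.32 = 345·t^0.68/(43.5+t) gives 0.68(43.5+t) = t, so 0.32·t = 0.68×43.5.
t* = 0.68×43.5/0.32 = 92.44 min.

92.44 min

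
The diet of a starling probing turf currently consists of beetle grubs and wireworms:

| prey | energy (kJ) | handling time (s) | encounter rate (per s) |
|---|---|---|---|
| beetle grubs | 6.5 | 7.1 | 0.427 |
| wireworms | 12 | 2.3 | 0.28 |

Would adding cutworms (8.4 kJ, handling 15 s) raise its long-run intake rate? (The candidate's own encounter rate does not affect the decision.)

No

On beetle grubs and wireworms alone, R = ΣλE/(1+Σλh) = 6.136/4.676 = 1.312 kJ/s.
cutworms: E/h = 8.4/15 = 0.56 kJ/s.
Since 0.56 < R, time spent handling cutworms is better spent searching.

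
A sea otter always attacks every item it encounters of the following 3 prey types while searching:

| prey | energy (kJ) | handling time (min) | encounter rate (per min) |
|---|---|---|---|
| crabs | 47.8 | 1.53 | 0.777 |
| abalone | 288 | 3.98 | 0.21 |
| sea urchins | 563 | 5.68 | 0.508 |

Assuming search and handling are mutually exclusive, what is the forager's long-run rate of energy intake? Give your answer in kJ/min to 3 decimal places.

R = Σλ_iE_i / (1 + Σλ_ih_i)
Numerator: 0.777×47.8 + 0.21×288 + 0.508×563 = 383.6
Denominator: 1 + 0.777×1.53 + 0.21×3.98 + 0.508×5.68 = 5.91
R = 383.6/5.91 = 64.91 kJ/min

64.911 kJ/min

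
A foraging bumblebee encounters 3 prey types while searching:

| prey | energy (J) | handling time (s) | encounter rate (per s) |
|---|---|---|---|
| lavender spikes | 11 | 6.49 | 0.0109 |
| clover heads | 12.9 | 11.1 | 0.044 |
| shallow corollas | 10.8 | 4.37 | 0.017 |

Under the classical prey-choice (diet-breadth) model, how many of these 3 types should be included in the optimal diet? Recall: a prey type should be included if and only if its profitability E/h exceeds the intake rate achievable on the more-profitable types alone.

3

E/h in descending order: shallow corollas 2.47, lavender spikes 1.69, clover heads 1.16 J/s. The optimal diet is the largest prefix of this list for which every included type satisfies E_i/h_i > R on the types above it.
Rate on top 1: 0.1709. lavender spikes: 1.69 > 0.1709 → include.
Rate on top 2: 0.2651. clover heads: 1.16 > 0.2651 → include.
Optimal diet: shallow corollas, lavender spikes, clover heads — 3 of 3 types.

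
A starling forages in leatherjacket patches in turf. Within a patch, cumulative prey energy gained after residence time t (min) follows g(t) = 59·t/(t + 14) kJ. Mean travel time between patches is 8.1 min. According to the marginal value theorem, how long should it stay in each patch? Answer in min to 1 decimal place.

Optimal t* satisfies g'(t*) = g(t*)/(T + t*).
g'(t) = 59·14/(t + 14)². Setting 59·14/(t+14)² = 59t/[(t+14)(8.1+t)] gives 14(8.1+t) = t(t+14), so t² = 14×8.1 = 113.4.
t* = √113.4 = 10.65 min.

10.6 min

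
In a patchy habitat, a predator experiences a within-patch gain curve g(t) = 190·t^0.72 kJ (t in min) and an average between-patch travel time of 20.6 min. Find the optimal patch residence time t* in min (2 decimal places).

52.97 min

By the marginal value theorem, leave when the instantaneous gain rate g'(t) equals the habitat-wide average g(t)/(T + t).
g'(t) = 0.72·190·t^-0.28. Setting 0.72·190·t^-0.28 = 190·t^0.72/(20.6+t) gives 0.72(20.6+t) = t, so 0.28·t = 0.72×20.6.
t* = 0.72×20.6/0.28 = 52.97 min.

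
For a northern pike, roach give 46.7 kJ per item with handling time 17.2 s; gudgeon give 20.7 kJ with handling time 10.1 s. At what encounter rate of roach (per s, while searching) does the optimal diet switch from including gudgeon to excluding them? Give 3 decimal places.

The zero-one rule: include gudgeon iff E₂/h₂ > λE₁/(1+λh₁). Equality gives the switch point.
λE₁h₂ = E₂ + λE₂h₁ ⇒ λ = E₂/(E₁h₂ − E₂h₁) = 20.7/(471.7 − 356) = 0.179 per s.

0.179 per s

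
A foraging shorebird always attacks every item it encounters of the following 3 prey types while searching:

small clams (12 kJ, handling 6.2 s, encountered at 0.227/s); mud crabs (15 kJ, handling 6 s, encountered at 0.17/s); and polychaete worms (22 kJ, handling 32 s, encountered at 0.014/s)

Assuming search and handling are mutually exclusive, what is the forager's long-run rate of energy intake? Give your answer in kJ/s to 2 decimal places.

1.44 kJ/s

R = Σλ_iE_i / (1 + Σλ_ih_i)
Numerator: 0.227×12 + 0.17×15 + 0.014×22 = 5.582
Denominator: 1 + 0.227×6.2 + 0.17×6 + 0.014×32 = 3.875
R = 5.582/3.875 = 1.44 kJ/s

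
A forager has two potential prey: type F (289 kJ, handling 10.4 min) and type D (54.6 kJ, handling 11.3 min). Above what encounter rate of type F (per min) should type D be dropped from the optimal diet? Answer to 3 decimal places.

0.020 per min

The zero-one rule: include type D iff E₂/h₂ > λE₁/(1+λh₁). Equality gives the switch point.
λE₁h₂ = E₂ + λE₂h₁ ⇒ λ = E₂/(E₁h₂ − E₂h₁) = 54.6/(3266 − 567.8) = 0.02024 per min.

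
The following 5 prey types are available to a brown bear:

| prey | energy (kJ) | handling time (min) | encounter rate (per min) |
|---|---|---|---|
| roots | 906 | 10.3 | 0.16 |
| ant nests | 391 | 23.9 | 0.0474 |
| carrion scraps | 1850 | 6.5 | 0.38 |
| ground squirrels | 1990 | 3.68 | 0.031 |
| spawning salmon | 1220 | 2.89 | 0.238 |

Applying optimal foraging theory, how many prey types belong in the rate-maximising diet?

Rank by E/h (kJ/min): ground squirrels 541, spawning salmon 422, carrion scraps 285, roots 88, ant nests 16.4. Include each in turn until the next type's E/h falls below the running intake rate.
Rate on top 1: 55.37. spawning salmon: 422 > 55.37 → include.
Rate on top 2: 195.4. carrion scraps: 285 > 195.4 → include.
Rate on top 3: 247. roots: 88 < 247 → exclude; stop.
Optimal diet: ground squirrels, spawning salmon, carrion scraps — 3 of 5 types.

3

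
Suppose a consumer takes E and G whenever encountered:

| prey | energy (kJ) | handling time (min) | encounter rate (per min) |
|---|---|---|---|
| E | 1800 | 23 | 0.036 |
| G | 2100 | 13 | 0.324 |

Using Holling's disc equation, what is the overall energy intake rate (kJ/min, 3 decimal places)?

Energy encountered per unit search time: 0.036×1800 + 0.324×2100 = 745.2 kJ/min.
Handling time per unit search time: 0.036×23 + 0.324×13 = 5.04.
Rate = 745.2/(1 + 5.04) = 123.4 kJ/min.

123.377 kJ/min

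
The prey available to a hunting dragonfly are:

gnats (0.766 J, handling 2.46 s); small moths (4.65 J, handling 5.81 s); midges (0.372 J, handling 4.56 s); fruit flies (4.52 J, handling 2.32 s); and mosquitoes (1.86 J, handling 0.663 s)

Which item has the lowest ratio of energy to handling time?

midges

In descending order of E/h:
mosquitoes: 1.86/0.663 = 2.81 J/s
fruit flies: 4.52/2.32 = 1.95 J/s
small moths: 4.65/5.81 = 0.8 J/s
gnats: 0.766/2.46 = 0.311 J/s
midges: 0.372/4.56 = 0.0816 J/s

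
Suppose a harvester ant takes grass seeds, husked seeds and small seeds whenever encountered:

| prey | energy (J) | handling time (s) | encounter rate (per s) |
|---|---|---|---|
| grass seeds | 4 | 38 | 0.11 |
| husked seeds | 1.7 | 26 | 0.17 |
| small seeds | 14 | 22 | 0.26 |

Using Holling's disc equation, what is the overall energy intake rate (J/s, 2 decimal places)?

0.29 J/s

R = Σλ_iE_i / (1 + Σλ_ih_i)
Numerator: 0.11×4 + 0.17×1.7 + 0.26×14 = 4.369
Denominator: 1 + 0.11×38 + 0.17×26 + 0.26×22 = 15.32
R = 4.369/15.32 = 0.2852 J/s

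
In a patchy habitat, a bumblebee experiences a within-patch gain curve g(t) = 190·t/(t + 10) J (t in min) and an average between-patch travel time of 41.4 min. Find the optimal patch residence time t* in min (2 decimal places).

20.35 min

By the marginal value theorem, leave when the instantaneous gain rate g'(t) equals the habitat-wide average g(t)/(T + t).
g'(t) = 190·10/(t + 10)². Setting 190·10/(t+10)² = 190t/[(t+10)(41.4+t)] gives 10(41.4+t) = t(t+10), so t² = 10×41.4 = 414.
t* = √414 = 20.35 min.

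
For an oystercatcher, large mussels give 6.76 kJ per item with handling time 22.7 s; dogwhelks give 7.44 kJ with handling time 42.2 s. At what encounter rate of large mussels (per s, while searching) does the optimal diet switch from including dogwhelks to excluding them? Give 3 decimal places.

Drop dogwhelks once their profitability E₂/h₂ falls below the rate achievable on large mussels alone: E₂/h₂ = λE₁/(1 + λh₁).
Solve for λ: λE₁h₂ = E₂(1 + λh₁) → λ(E₁h₂ − E₂h₁) = E₂ → λ = E₂/(E₁h₂ − E₂h₁).
λ = 7.44/(6.76×42.2 − 7.44×22.7) = 7.44/116.4 = 0.06393 per s.

0.064 per s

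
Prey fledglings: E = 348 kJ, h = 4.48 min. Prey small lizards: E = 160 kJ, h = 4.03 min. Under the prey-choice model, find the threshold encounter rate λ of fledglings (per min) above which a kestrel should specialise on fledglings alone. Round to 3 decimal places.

0.233 per min

At the threshold, the rate on fledglings alone equals the profitability of small lizards: λ·348/(1 + λ·4.48) = 160/4.03 = 39.7.
Rearranging, λ(348 − 39.7×4.48) = 39.7, so λ = 39.7/170.1 = 0.2334 per min.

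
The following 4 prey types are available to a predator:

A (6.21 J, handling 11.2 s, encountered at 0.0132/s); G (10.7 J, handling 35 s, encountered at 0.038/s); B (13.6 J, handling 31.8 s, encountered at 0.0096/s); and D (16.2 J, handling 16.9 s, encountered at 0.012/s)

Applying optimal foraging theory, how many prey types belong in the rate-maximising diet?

Profitabilities (E/h, J/s): D 0.959, A 0.554, B 0.428, G 0.306. Add prey in this order while the next type's profitability exceeds the intake rate on those already taken.
Rate on top 1: 0.1616. A: 0.554 > 0.1616 → include.
Rate on top 2: 0.2046. B: 0.428 > 0.2046 → include.
Rate on top 3: 0.2457. G: 0.306 > 0.2457 → include.
Optimal diet: D, A, B, G — 4 of 4 types.

4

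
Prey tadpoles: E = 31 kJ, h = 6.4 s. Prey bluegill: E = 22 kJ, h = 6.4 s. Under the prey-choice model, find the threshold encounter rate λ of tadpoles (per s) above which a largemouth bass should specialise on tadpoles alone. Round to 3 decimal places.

0.382 per s

The zero-one rule: include bluegill iff E₂/h₂ > λE₁/(1+λh₁). Equality gives the switch point.
λE₁h₂ = E₂ + λE₂h₁ ⇒ λ = E₂/(E₁h₂ − E₂h₁) = 22/(198.4 − 140.8) = 0.3819 per s.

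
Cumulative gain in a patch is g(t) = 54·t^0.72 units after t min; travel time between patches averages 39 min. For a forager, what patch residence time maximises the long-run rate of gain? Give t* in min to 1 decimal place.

Optimal t* satisfies g'(t*) = g(t*)/(T + t*).
g'(t) = 0.72·54·t^-0.28. Setting 0.72·54·t^-0.28 = 54·t^0.72/(39+t) gives 0.72(39+t) = t, so 0.28·t = 0.72×39.
t* = 0.72×39/0.28 = 100.3 min.

100.3 min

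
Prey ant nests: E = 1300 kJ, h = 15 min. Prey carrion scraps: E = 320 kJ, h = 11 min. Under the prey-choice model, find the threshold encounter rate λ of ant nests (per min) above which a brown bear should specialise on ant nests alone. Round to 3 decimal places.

0.034 per min

Drop carrion scraps once their profitability E₂/h₂ falls below the rate achievable on ant nests alone: E₂/h₂ = λE₁/(1 + λh₁).
Solve for λ: λE₁h₂ = E₂(1 + λh₁) → λ(E₁h₂ − E₂h₁) = E₂ → λ = E₂/(E₁h₂ − E₂h₁).
λ = 320/(1300×11 − 320×15) = 320/9500 = 0.03368 per min.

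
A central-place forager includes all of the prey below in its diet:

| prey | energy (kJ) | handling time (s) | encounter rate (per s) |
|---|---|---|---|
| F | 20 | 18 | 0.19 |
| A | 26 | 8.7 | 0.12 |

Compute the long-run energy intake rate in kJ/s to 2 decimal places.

R = Σλ_iE_i / (1 + Σλ_ih_i)
Numerator: 0.19×20 + 0.12×26 = 6.92
Denominator: 1 + 0.19×18 + 0.12×8.7 = 5.464
R = 6.92/5.464 = 1.266 kJ/s

1.27 kJ/s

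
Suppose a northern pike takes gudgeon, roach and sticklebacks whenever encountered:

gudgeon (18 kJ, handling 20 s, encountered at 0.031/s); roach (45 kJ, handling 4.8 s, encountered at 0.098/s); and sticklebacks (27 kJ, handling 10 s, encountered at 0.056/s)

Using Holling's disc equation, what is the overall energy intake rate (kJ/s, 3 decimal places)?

2.445 kJ/s

R = Σλ_iE_i / (1 + Σλ_ih_i)
Numerator: 0.031×18 + 0.098×45 + 0.056×27 = 6.48
Denominator: 1 + 0.031×20 + 0.098×4.8 + 0.056×10 = 2.65
R = 6.48/2.65 = 2.445 kJ/s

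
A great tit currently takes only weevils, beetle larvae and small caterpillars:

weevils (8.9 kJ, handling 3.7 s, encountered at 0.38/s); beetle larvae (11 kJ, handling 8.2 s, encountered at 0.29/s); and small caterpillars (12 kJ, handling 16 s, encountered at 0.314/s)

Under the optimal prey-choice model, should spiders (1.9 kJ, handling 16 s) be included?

No

Intake rate on the current diet: R = (0.38×8.9 + 0.29×11 + 0.314×12) / (1 + 0.38×3.7 + 0.29×8.2 + 0.314×16) = 10.34/9.808 = 1.054 kJ/s.
Profitability of spiders: 1.9/16 = 0.1187 kJ/s.
0.1187 < 1.054, so adding spiders would lower the average — exclude it.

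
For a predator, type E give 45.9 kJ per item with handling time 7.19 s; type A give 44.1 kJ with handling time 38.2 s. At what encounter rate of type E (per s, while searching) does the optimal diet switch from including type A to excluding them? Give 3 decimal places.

Drop type A once their profitability E₂/h₂ falls below the rate achievable on type E alone: E₂/h₂ = λE₁/(1 + λh₁).
Solve for λ: λE₁h₂ = E₂(1 + λh₁) → λ(E₁h₂ − E₂h₁) = E₂ → λ = E₂/(E₁h₂ − E₂h₁).
λ = 44.1/(45.9×38.2 − 44.1×7.19) = 44.1/1436 = 0.0307 per s.

0.031 per s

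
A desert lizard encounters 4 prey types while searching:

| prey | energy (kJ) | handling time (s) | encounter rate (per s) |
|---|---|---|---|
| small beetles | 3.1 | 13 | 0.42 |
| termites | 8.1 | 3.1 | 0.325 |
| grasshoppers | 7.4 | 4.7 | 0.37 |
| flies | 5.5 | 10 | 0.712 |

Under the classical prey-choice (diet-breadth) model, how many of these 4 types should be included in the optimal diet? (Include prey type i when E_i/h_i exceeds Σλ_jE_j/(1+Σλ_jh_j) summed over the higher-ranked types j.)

Rank by E/h (kJ/s): termites 2.61, grasshoppers 1.57, flies 0.55, small beetles 0.238. Include each in turn until the next type's E/h falls below the running intake rate.
Rate on top 1: 1.311. grasshoppers: 1.57 > 1.311 → include.
Rate on top 2: 1.433. flies: 0.55 < 1.433 → exclude; stop.
Optimal diet: termites, grasshoppers — 2 of 4 types.

2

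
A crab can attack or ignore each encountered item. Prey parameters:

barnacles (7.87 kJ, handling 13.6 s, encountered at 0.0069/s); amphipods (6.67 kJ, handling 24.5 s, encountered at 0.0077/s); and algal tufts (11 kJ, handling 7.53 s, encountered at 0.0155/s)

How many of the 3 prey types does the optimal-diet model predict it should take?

E/h in descending order: algal tufts 1.46, barnacles 0.579, amphipods 0.272 kJ/s. The optimal diet is the largest prefix of this list for which every included type satisfies E_i/h_i > R on the types above it.
Rate on top 1: 0.1527. barnacles: 0.579 > 0.1527 → include.
Rate on top 2: 0.1857. amphipods: 0.272 > 0.1857 → include.
Optimal diet: algal tufts, barnacles, amphipods — 3 of 3 types.

3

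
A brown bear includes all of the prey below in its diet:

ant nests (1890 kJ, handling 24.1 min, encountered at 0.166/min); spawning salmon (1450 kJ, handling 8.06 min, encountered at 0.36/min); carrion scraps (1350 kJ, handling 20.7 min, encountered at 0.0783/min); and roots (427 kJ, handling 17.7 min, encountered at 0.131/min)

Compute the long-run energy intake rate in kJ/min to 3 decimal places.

84.226 kJ/min

R = Σλ_iE_i / (1 + Σλ_ih_i)
Numerator: 0.166×1890 + 0.36×1450 + 0.0783×1350 + 0.131×427 = 997.4
Denominator: 1 + 0.166×24.1 + 0.36×8.06 + 0.0783×20.7 + 0.131×17.7 = 11.84
R = 997.4/11.84 = 84.23 kJ/min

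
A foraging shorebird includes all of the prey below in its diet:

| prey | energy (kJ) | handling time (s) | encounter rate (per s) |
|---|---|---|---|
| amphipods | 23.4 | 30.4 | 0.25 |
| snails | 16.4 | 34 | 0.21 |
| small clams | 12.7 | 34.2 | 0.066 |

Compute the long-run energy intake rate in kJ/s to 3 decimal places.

Energy encountered per unit search time: 0.25×23.4 + 0.21×16.4 + 0.066×12.7 = 10.13 kJ/s.
Handling time per unit search time: 0.25×30.4 + 0.21×34 + 0.066×34.2 = 17.
Rate = 10.13/(1 + 17) = 0.563 kJ/s.

0.563 kJ/s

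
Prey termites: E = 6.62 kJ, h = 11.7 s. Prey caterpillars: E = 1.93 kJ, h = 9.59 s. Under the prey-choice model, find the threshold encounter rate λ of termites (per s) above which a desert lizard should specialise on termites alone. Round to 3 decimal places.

0.047 per s

The zero-one rule: include caterpillars iff E₂/h₂ > λE₁/(1+λh₁). Equality gives the switch point.
λE₁h₂ = E₂ + λE₂h₁ ⇒ λ = E₂/(E₁h₂ − E₂h₁) = 1.93/(63.49 − 22.58) = 0.04718 per s.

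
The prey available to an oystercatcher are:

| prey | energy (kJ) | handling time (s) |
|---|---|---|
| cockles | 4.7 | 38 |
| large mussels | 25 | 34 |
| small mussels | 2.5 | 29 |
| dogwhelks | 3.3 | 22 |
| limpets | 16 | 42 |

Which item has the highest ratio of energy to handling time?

large mussels

Profitability E/h (kJ/s): cockles = 4.7/38 = 0.124, large mussels = 25/34 = 0.735, small mussels = 2.5/29 = 0.0862, dogwhelks = 3.3/22 = 0.15, limpets = 16/42 = 0.381.
Ranked: large mussels > limpets > dogwhelks > cockles > small mussels.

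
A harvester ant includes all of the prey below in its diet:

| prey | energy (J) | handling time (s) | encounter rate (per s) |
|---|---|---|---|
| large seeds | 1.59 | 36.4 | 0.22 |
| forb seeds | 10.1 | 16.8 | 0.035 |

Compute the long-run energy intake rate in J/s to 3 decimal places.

0.073 J/s

Energy encountered per unit search time: 0.22×1.59 + 0.035×10.1 = 0.7033 J/s.
Handling time per unit search time: 0.22×36.4 + 0.035×16.8 = 8.596.
Rate = 0.7033/(1 + 8.596) = 0.07329 J/s.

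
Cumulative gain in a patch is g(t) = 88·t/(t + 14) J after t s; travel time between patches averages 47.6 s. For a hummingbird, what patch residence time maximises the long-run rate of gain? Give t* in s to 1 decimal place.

By the marginal value theorem, leave when the instantaneous gain rate g'(t) equals the habitat-wide average g(t)/(T + t).
g'(t) = 88·14/(t + 14)². Setting 88·14/(t+14)² = 88t/[(t+14)(47.6+t)] gives 14(47.6+t) = t(t+14), so t² = 14×47.6 = 666.4.
t* = √666.4 = 25.81 s.

25.8 s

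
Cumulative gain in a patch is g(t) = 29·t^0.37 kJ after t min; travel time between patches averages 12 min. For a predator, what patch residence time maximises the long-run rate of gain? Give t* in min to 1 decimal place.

Maximise g(t)/(T+t): set derivative to zero → g'(t)(T+t) = g(t).
g'(t) = 0.37·29·t^-0.63. Setting 0.37·29·t^-0.63 = 29·t^0.37/(12+t) gives 0.37(12+t) = t, so 0.63·t = 0.37×12.
t* = 0.37×12/0.63 = 7.048 min.

7.0 min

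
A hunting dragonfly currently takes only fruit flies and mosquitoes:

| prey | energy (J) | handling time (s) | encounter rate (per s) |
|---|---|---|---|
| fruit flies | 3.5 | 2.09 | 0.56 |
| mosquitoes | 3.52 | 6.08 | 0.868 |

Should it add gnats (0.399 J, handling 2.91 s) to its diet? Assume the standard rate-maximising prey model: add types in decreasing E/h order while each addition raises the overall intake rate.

No

Intake rate on the current diet: R = (0.56×3.5 + 0.868×3.52) / (1 + 0.56×2.09 + 0.868×6.08) = 5.015/7.448 = 0.6734 J/s.
Profitability of gnats: 0.399/2.91 = 0.1371 J/s.
Since 0.1371 < R, time spent handling gnats is better spent searching.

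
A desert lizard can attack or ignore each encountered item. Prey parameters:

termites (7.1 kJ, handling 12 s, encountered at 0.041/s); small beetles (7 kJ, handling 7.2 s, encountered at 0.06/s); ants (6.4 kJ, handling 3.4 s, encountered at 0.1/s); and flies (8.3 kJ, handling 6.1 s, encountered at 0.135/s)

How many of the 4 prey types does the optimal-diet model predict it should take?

Profitabilities (E/h, kJ/s): ants 1.88, flies 1.36, small beetles 0.972, termites 0.592. Add prey in this order while the next type's profitability exceeds the intake rate on those already taken.
Rate on top 1: 0.4776. flies: 1.36 > 0.4776 → include.
Rate on top 2: 0.8137. small beetles: 0.972 > 0.8137 → include.
Rate on top 3: 0.8401. termites: 0.592 < 0.8401 → exclude; stop.
Optimal diet: ants, flies, small beetles — 3 of 4 types.

3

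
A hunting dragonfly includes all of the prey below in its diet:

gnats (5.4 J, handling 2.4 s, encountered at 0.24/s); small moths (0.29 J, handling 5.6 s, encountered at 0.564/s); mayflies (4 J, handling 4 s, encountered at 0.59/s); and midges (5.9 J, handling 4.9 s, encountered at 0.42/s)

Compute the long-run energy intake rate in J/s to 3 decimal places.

R = (0.24×5.4 + 0.564×0.29 + 0.59×4 + 0.42×5.9) / (1 + 0.24×2.4 + 0.564×5.6 + 0.59×4 + 0.42×4.9) = 6.298/9.152 = 0.6881 J/s.

0.688 J/s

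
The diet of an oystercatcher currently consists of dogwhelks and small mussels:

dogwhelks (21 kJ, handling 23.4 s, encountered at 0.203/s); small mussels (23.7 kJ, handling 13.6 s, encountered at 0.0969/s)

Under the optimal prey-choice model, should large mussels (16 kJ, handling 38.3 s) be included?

No

Current rate: (0.203×21 + 0.0969×23.7)/(1 + 0.203×23.4 + 0.0969×13.6) = 0.9281 kJ/s.
Profitability of large mussels: 16/38.3 = 0.4178 kJ/s.
Since 0.4178 < R, time spent handling large mussels is better spent searching.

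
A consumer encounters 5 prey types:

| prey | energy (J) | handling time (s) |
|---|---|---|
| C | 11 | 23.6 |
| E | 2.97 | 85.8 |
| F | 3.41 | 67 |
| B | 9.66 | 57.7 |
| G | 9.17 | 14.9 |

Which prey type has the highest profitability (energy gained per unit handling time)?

Profitability E/h (J/s): C = 11/23.6 = 0.466, E = 2.97/85.8 = 0.0346, F = 3.41/67 = 0.0509, B = 9.66/57.7 = 0.167, G = 9.17/14.9 = 0.615.
Ranked: G > C > B > F > E.

G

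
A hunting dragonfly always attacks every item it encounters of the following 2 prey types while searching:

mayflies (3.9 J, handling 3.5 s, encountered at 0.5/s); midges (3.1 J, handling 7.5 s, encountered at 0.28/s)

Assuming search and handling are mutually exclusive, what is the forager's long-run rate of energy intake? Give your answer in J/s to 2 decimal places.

R = (0.5×3.9 + 0.28×3.1) / (1 + 0.5×3.5 + 0.28×7.5) = 2.818/4.85 = 0.581 J/s.

0.58 J/s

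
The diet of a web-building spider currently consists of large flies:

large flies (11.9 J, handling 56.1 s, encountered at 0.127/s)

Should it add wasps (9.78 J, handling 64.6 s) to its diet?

No

Intake rate on the current diet: R = (0.127×11.9) / (1 + 0.127×56.1) = 1.511/8.125 = 0.186 J/s.
Profitability of wasps: 9.78/64.6 = 0.1514 J/s.
0.1514 < 0.186, so adding wasps would lower the average — exclude it.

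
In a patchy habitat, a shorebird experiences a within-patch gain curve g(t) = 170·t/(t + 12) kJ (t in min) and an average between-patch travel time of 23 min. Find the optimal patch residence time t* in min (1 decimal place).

Optimal t* satisfies g'(t*) = g(t*)/(T + t*).
g'(t) = 170·12/(t + 12)². Setting 170·12/(t+12)² = 170t/[(t+12)(23+t)] gives 12(23+t) = t(t+12), so t² = 12×23 = 276.
t* = √276 = 16.61 min.

16.6 min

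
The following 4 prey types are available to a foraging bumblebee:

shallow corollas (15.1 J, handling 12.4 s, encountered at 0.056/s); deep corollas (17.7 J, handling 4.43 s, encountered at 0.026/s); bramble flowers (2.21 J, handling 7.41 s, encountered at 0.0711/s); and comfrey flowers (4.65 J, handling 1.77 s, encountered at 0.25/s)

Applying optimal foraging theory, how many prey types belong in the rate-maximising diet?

3

E/h in descending order: deep corollas 4, comfrey flowers 2.63, shallow corollas 1.22, bramble flowers 0.298 J/s. The optimal diet is the largest prefix of this list for which every included type satisfies E_i/h_i > R on the types above it.
Rate on top 1: 0.4127. comfrey flowers: 2.63 > 0.4127 → include.
Rate on top 2: 1.042. shallow corollas: 1.22 > 1.042 → include.
Rate on top 3: 1.096. bramble flowers: 0.298 < 1.096 → exclude; stop.
Optimal diet: deep corollas, comfrey flowers, shallow corollas — 3 of 4 types.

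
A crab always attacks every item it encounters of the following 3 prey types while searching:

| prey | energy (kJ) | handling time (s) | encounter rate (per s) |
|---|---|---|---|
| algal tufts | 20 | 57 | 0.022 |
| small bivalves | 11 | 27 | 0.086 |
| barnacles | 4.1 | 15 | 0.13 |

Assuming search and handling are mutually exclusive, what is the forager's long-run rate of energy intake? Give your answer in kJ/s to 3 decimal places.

Energy encountered per unit search time: 0.022×20 + 0.086×11 + 0.13×4.1 = 1.919 kJ/s.
Handling time per unit search time: 0.022×57 + 0.086×27 + 0.13×15 = 5.526.
Rate = 1.919/(1 + 5.526) = 0.2941 kJ/s.

0.294 kJ/s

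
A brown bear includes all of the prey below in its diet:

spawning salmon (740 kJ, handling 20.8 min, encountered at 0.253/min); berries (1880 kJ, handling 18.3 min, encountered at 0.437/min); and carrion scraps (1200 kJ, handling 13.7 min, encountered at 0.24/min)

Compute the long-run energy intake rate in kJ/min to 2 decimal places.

73.90 kJ/min

R = (0.253×740 + 0.437×1880 + 0.24×1200) / (1 + 0.253×20.8 + 0.437×18.3 + 0.24×13.7) = 1297/17.55 = 73.9 kJ/min.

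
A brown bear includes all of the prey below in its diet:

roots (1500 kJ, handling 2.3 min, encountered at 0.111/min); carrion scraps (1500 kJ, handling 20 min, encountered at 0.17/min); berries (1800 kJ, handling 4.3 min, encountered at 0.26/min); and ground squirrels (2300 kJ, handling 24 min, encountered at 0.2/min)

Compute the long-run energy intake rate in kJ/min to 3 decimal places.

R = Σλ_iE_i / (1 + Σλ_ih_i)
Numerator: 0.111×1500 + 0.17×1500 + 0.26×1800 + 0.2×2300 = 1350
Denominator: 1 + 0.111×2.3 + 0.17×20 + 0.26×4.3 + 0.2×24 = 10.57
R = 1350/10.57 = 127.6 kJ/min

127.633 kJ/min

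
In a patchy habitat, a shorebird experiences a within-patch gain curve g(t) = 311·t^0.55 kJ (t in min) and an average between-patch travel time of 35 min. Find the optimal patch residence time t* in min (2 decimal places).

By the marginal value theorem, leave when the instantaneous gain rate g'(t) equals the habitat-wide average g(t)/(T + t).
g'(t) = 0.55·311·t^-0.45. Setting 0.55·311·t^-0.45 = 311·t^0.55/(35+t) gives 0.55(35+t) = t, so 0.45·t = 0.55×35.
t* = 0.55×35/0.45 = 42.78 min.

42.78 min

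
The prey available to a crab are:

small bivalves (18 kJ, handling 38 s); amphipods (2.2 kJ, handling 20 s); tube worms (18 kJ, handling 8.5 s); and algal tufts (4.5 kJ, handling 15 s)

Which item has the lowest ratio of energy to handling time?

amphipods

Profitability E/h (kJ/s): small bivalves = 18/38 = 0.474, amphipods = 2.2/20 = 0.11, tube worms = 18/8.5 = 2.12, algal tufts = 4.5/15 = 0.3.
Ranked: tube worms > small bivalves > algal tufts > amphipods.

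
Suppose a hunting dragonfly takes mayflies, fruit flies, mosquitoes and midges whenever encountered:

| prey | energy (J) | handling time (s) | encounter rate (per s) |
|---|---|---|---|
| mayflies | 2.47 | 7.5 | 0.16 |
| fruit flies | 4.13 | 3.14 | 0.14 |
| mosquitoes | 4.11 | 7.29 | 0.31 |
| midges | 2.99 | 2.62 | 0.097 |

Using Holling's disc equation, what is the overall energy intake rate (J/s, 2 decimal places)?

0.49 J/s

R = Σλ_iE_i / (1 + Σλ_ih_i)
Numerator: 0.16×2.47 + 0.14×4.13 + 0.31×4.11 + 0.097×2.99 = 2.538
Denominator: 1 + 0.16×7.5 + 0.14×3.14 + 0.31×7.29 + 0.097×2.62 = 5.154
R = 2.538/5.154 = 0.4924 J/s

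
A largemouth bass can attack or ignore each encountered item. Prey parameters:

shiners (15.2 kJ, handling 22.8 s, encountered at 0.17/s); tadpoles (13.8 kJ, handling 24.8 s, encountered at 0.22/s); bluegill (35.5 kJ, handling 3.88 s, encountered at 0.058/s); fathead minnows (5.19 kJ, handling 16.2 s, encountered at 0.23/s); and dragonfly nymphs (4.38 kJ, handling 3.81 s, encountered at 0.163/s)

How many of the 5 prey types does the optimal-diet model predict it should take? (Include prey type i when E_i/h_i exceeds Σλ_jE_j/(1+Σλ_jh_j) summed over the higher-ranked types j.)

1

E/h in descending order: bluegill 9.15, dragonfly nymphs 1.15, shiners 0.667, tadpoles 0.556, fathead minnows 0.32 kJ/s. The optimal diet is the largest prefix of this list for which every included type satisfies E_i/h_i > R on the types above it.
Rate on top 1: 1.681. dragonfly nymphs: 1.15 < 1.681 → exclude; stop.
Optimal diet: bluegill — 1 of 5 types.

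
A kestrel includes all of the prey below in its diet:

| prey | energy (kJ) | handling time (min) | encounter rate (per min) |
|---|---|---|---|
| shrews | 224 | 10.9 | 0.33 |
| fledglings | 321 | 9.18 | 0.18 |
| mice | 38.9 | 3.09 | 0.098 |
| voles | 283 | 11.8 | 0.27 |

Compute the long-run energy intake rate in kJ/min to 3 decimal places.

21.762 kJ/min

R = (0.33×224 + 0.18×321 + 0.098×38.9 + 0.27×283) / (1 + 0.33×10.9 + 0.18×9.18 + 0.098×3.09 + 0.27×11.8) = 211.9/9.738 = 21.76 kJ/min.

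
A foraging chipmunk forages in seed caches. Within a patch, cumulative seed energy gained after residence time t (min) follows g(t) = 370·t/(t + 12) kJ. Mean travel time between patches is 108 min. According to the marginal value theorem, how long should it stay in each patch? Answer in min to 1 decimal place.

36.0 min

Optimal t* satisfies g'(t*) = g(t*)/(T + t*).
g'(t) = 370·12/(t + 12)². Setting 370·12/(t+12)² = 370t/[(t+12)(108+t)] gives 12(108+t) = t(t+12), so t² = 12×108 = 1296.
t* = √1296 = 36 min.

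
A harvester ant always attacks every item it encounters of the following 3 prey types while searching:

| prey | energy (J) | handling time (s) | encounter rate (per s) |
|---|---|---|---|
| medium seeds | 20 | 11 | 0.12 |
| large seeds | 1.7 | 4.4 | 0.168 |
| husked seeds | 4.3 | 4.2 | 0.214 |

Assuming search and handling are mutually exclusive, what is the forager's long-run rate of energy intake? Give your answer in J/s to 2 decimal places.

0.91 J/s

Energy encountered per unit search time: 0.12×20 + 0.168×1.7 + 0.214×4.3 = 3.606 J/s.
Handling time per unit search time: 0.12×11 + 0.168×4.4 + 0.214×4.2 = 2.958.
Rate = 3.606/(1 + 2.958) = 0.911 J/s.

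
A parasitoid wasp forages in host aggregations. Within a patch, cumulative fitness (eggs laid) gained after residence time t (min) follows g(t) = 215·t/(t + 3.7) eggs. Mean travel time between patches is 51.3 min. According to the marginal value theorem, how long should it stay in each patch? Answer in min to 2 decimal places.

By the marginal value theorem, leave when the instantaneous gain rate g'(t) equals the habitat-wide average g(t)/(T + t).
g'(t) = 215·3.7/(t + 3.7)². Setting 215·3.7/(t+3.7)² = 215t/[(t+3.7)(51.3+t)] gives 3.7(51.3+t) = t(t+3.7), so t² = 3.7×51.3 = 189.8.
t* = √189.8 = 13.78 min.

13.78 min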